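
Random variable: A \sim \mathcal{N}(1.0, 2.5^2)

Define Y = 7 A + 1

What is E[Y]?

For Y = 7A + 1:
E[Y] = 7 * E[A] + 1
E[A] = 1.0 = 1
E[Y] = 7 * 1 + 1 = 8

8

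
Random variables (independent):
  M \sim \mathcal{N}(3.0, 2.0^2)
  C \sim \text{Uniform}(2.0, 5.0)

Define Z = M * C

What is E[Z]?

For independent RVs: E[XY] = E[X]*E[Y]
E[M] = 3
E[C] = 3.5
E[Z] = 3 * 3.5 = 10.5

10.5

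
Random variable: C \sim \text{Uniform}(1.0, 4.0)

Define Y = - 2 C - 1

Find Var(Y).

For Y = aC + b: Var(Y) = a² * Var(C)
Var(C) = (4 - 1)^2/12 = 0.75
Var(Y) = (-2)² * 0.75 = 4 * 0.75 = 3

3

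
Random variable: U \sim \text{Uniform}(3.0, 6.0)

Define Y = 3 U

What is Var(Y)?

For Y = aU + b: Var(Y) = a² * Var(U)
Var(U) = (6 - 3)^2/12 = 0.75
Var(Y) = 3² * 0.75 = 9 * 0.75 = 6.75

6.75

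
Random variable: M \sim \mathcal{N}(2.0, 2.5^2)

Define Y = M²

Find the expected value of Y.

E[M²] = Var(M) + (E[M])² = 6.25 + 4 = 10.25

10.25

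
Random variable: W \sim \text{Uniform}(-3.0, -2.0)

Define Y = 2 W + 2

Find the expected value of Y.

For Y = 2W + 2:
E[Y] = 2 * E[W] + 2
E[W] = (-3 - 2)/2 = -2.5
E[Y] = 2 * (-2.5) + 2 = -3

-3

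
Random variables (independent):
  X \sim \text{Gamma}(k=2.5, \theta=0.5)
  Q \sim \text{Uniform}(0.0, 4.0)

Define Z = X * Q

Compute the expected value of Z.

For independent RVs: E[XY] = E[X]*E[Y]
E[X] = 1.25
E[Q] = 2
E[Z] = 1.25 * 2 = 2.5

2.5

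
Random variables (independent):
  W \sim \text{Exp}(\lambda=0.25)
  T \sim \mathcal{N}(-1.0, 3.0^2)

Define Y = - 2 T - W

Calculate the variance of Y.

For independent RVs: Var(aX + bY) = a²Var(X) + b²Var(Y)
Var(W) = 16
Var(T) = 9
Var(Y) = (-1)²*16 + (-2)²*9
= 1*16 + 4*9 = 52

52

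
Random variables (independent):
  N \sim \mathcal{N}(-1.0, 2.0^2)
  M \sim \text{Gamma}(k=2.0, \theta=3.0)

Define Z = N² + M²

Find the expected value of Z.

E[Z] = E[N²] + E[M²]
E[N²] = Var(N) + E[N]² = 4 + 1 = 5
E[M²] = Var(M) + E[M]² = 18 + 36 = 54
E[Z] = 5 + 54 = 59

59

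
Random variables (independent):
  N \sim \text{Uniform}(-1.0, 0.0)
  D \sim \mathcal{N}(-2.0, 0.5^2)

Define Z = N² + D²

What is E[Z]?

E[Z] = E[N²] + E[D²]
E[N²] = Var(N) + E[N]² = 0.083333333 + 0.25 = 0.33333333
E[D²] = Var(D) + E[D]² = 0.25 + 4 = 4.25
E[Z] = 0.33333333 + 4.25 = 4.5833333

4.5833333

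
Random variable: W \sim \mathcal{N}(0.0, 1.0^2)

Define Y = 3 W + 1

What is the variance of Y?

For Y = aW + b: Var(Y) = a² * Var(W)
Var(W) = 1.0^2 = 1
Var(Y) = 3² * 1 = 9 * 1 = 9

9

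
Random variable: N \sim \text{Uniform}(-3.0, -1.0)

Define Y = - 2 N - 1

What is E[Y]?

For Y = -2N - 1:
E[Y] = -2 * E[N] - 1
E[N] = (-3 - 1)/2 = -2
E[Y] = -2 * (-2) - 1 = 3

3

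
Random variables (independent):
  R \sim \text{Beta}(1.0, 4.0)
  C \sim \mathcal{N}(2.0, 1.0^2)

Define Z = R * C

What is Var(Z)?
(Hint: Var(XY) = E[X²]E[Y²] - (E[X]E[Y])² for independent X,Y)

Var(XY) = E[X²]E[Y²] - (E[X]E[Y])²
E[R] = 0.2, Var(R) = 0.026666667
E[C] = 2, Var(C) = 1
E[R²] = 0.026666667 + 0.2² = 0.066666667
E[C²] = 1 + 2² = 5
Var(Z) = 0.066666667*5 - (0.2*2)²
= 0.33333333 - 0.16 = 0.17333333

0.17333333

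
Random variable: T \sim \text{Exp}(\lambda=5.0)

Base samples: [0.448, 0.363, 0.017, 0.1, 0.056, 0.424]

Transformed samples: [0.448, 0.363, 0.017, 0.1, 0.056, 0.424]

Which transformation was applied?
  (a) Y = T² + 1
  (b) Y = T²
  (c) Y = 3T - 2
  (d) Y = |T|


Checking option (d) Y = |T|:
  T = 0.448 -> Y = 0.448 ✓
  T = 0.363 -> Y = 0.363 ✓
  T = 0.017 -> Y = 0.017 ✓
All samples match this transformation.

(d) |T|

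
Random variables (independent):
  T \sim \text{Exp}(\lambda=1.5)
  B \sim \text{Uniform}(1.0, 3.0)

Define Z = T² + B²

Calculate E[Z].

E[Z] = E[T²] + E[B²]
E[T²] = Var(T) + E[T]² = 0.44444444 + 0.44444444 = 0.88888889
E[B²] = Var(B) + E[B]² = 0.33333333 + 4 = 4.3333333
E[Z] = 0.88888889 + 4.3333333 = 5.2222222

5.2222222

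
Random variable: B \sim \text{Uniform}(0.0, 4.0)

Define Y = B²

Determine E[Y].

Using E[X²] = Var(X) + (E[X])²:
E[B] = 2
Var(B) = (4 - 0)^2/12 = 1.3333333
E[B²] = 1.3333333 + 2² = 1.3333333 + 4 = 5.3333333

5.3333333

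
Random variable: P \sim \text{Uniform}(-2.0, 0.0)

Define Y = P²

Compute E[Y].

E[P²] = Var(P) + (E[P])² = 0.33333333 + 1 = 1.3333333

1.3333333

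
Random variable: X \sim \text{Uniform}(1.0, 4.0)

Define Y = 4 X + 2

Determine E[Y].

For Y = 4X + 2:
E[Y] = 4 * E[X] + 2
E[X] = (1 + 4)/2 = 2.5
E[Y] = 4 * 2.5 + 2 = 12

12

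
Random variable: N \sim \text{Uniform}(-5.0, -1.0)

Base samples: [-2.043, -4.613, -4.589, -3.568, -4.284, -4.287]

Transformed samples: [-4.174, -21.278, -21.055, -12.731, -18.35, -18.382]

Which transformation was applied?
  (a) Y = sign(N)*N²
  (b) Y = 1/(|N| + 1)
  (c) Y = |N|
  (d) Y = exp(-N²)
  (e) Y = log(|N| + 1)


Checking option (a) Y = sign(N)*N²:
  N = -2.043 -> Y = -4.174 ✓
  N = -4.613 -> Y = -21.278 ✓
  N = -4.589 -> Y = -21.055 ✓
All samples match this transformation.

(a) sign(N)*N²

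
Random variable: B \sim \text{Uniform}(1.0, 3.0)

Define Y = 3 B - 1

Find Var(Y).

For Y = aB + b: Var(Y) = a² * Var(B)
Var(B) = (3 - 1)^2/12 = 0.33333333
Var(Y) = 3² * 0.33333333 = 9 * 0.33333333 = 3

3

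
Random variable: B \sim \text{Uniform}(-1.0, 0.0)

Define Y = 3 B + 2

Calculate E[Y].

For Y = 3B + 2:
E[Y] = 3 * E[B] + 2
E[B] = (-1 + 0)/2 = -0.5
E[Y] = 3 * (-0.5) + 2 = 0.5

0.5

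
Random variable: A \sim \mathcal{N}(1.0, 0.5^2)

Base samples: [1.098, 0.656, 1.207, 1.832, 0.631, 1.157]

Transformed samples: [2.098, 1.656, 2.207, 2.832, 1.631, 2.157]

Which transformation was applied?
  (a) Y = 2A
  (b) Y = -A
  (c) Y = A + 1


Checking option (c) Y = A + 1:
  A = 1.098 -> Y = 2.098 ✓
  A = 0.656 -> Y = 1.656 ✓
  A = 1.207 -> Y = 2.207 ✓
All samples match this transformation.

(c) A + 1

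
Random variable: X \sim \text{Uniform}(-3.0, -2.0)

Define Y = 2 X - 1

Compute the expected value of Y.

For Y = 2X - 1:
E[Y] = 2 * E[X] - 1
E[X] = (-3 - 2)/2 = -2.5
E[Y] = 2 * (-2.5) - 1 = -6

-6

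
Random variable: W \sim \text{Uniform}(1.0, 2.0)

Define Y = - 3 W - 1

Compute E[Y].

For Y = -3W - 1:
E[Y] = -3 * E[W] - 1
E[W] = (1 + 2)/2 = 1.5
E[Y] = -3 * 1.5 - 1 = -5.5

-5.5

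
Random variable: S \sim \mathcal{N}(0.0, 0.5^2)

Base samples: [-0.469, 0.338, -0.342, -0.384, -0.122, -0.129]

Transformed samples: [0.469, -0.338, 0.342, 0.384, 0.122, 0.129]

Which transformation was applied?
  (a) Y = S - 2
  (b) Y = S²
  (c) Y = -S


Checking option (c) Y = -S:
  S = -0.469 -> Y = 0.469 ✓
  S = 0.338 -> Y = -0.338 ✓
  S = -0.342 -> Y = 0.342 ✓
All samples match this transformation.

(c) -S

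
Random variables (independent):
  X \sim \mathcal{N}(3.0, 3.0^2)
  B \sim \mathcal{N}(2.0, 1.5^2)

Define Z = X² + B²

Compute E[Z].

E[Z] = E[X²] + E[B²]
E[X²] = Var(X) + E[X]² = 9 + 9 = 18
E[B²] = Var(B) + E[B]² = 2.25 + 4 = 6.25
E[Z] = 18 + 6.25 = 24.25

24.25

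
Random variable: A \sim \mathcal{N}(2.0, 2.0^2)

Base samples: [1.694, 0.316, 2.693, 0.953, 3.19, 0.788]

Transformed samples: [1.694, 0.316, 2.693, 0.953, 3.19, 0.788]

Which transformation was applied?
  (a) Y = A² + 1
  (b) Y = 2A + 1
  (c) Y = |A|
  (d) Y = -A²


Checking option (c) Y = |A|:
  A = 1.694 -> Y = 1.694 ✓
  A = 0.316 -> Y = 0.316 ✓
  A = 2.693 -> Y = 2.693 ✓
All samples match this transformation.

(c) |A|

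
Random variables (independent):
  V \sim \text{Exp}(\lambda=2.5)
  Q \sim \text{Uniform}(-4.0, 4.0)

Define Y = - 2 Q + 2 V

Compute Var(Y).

For independent RVs: Var(aX + bY) = a²Var(X) + b²Var(Y)
Var(V) = 0.16
Var(Q) = 5.3333333
Var(Y) = 2²*0.16 + (-2)²*5.3333333
= 4*0.16 + 4*5.3333333 = 21.973333

21.973333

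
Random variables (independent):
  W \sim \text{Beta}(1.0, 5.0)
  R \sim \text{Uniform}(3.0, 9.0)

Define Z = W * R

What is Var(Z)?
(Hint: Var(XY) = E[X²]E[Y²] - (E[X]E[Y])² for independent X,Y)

Var(XY) = E[X²]E[Y²] - (E[X]E[Y])²
E[W] = 0.16666667, Var(W) = 0.01984127
E[R] = 6, Var(R) = 3
E[W²] = 0.01984127 + 0.16666667² = 0.047619048
E[R²] = 3 + 6² = 39
Var(Z) = 0.047619048*39 - (0.16666667*6)²
= 1.8571429 - 1 = 0.85714286

0.85714286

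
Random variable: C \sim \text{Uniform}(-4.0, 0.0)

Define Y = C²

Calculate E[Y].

Using E[X²] = Var(X) + (E[X])²:
E[C] = -2
Var(C) = (0 + 4)^2/12 = 1.3333333
E[C²] = 1.3333333 + (-2)² = 1.3333333 + 4 = 5.3333333

5.3333333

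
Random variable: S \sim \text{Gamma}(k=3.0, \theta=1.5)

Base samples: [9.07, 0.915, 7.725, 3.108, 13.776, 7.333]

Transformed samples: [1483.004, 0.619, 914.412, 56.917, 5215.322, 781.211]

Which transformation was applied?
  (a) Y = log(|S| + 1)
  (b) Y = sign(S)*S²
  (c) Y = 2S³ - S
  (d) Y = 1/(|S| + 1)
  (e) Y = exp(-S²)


Checking option (c) Y = 2S³ - S:
  S = 9.07 -> Y = 1483.004 ✓
  S = 0.915 -> Y = 0.619 ✓
  S = 7.725 -> Y = 914.412 ✓
All samples match this transformation.

(c) 2S³ - S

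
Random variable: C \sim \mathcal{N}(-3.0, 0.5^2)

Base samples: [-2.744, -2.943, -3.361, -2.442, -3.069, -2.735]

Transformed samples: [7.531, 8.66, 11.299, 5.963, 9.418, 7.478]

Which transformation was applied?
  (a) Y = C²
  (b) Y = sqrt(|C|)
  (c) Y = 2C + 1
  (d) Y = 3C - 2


Checking option (a) Y = C²:
  C = -2.744 -> Y = 7.531 ✓
  C = -2.943 -> Y = 8.66 ✓
  C = -3.361 -> Y = 11.299 ✓
All samples match this transformation.

(a) C²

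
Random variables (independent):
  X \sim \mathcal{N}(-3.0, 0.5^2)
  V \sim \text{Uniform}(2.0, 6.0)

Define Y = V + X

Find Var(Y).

For independent RVs: Var(aX + bY) = a²Var(X) + b²Var(Y)
Var(X) = 0.25
Var(V) = 1.3333333
Var(Y) = 1²*0.25 + 1²*1.3333333
= 1*0.25 + 1*1.3333333 = 1.5833333

1.5833333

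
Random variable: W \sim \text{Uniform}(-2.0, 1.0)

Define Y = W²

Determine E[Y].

E[W²] = Var(W) + (E[W])² = 0.75 + 0.25 = 1

1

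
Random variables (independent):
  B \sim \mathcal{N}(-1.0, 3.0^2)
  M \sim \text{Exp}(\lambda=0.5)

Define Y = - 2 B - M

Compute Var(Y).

For independent RVs: Var(aX + bY) = a²Var(X) + b²Var(Y)
Var(B) = 9
Var(M) = 4
Var(Y) = (-2)²*9 + (-1)²*4
= 4*9 + 1*4 = 40

40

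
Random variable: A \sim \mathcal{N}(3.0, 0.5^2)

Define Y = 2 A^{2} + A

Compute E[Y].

E[Y] = 2*E[A²] + 1*E[A]
E[A] = 3
E[A²] = Var(A) + (E[A])² = 0.25 + 9 = 9.25
E[Y] = 2*9.25 + 1*3 = 21.5

21.5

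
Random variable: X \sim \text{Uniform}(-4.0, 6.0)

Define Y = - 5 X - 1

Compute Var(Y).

For Y = aX + b: Var(Y) = a² * Var(X)
Var(X) = (6 + 4)^2/12 = 8.3333333
Var(Y) = (-5)² * 8.3333333 = 25 * 8.3333333 = 208.33333

208.33333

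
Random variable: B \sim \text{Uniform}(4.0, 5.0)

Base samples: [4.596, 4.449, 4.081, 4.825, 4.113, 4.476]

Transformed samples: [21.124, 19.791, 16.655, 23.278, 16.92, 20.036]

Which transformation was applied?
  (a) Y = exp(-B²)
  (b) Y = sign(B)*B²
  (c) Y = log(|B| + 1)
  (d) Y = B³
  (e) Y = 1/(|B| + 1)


Checking option (b) Y = sign(B)*B²:
  B = 4.596 -> Y = 21.124 ✓
  B = 4.449 -> Y = 19.791 ✓
  B = 4.081 -> Y = 16.655 ✓
All samples match this transformation.

(b) sign(B)*B²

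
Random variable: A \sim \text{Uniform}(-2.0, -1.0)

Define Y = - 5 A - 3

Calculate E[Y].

For Y = -5A - 3:
E[Y] = -5 * E[A] - 3
E[A] = (-2 - 1)/2 = -1.5
E[Y] = -5 * (-1.5) - 3 = 4.5

4.5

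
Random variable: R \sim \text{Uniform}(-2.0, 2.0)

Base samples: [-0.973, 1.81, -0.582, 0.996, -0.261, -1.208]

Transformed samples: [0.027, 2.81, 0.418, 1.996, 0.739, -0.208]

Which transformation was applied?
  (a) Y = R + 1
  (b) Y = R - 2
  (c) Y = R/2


Checking option (a) Y = R + 1:
  R = -0.973 -> Y = 0.027 ✓
  R = 1.81 -> Y = 2.81 ✓
  R = -0.582 -> Y = 0.418 ✓
All samples match this transformation.

(a) R + 1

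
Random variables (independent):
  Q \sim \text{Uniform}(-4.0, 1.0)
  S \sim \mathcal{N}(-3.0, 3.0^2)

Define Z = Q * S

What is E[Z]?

For independent RVs: E[XY] = E[X]*E[Y]
E[Q] = -1.5
E[S] = -3
E[Z] = -1.5 * (-3) = 4.5

4.5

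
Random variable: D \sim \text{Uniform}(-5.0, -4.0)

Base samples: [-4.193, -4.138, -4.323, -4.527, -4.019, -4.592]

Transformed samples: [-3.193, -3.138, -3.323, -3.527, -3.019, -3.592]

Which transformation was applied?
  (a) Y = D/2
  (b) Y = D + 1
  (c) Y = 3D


Checking option (b) Y = D + 1:
  D = -4.193 -> Y = -3.193 ✓
  D = -4.138 -> Y = -3.138 ✓
  D = -4.323 -> Y = -3.323 ✓
All samples match this transformation.

(b) D + 1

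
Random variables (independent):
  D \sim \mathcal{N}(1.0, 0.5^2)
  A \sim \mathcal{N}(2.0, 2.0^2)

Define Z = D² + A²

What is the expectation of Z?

E[Z] = E[D²] + E[A²]
E[D²] = Var(D) + E[D]² = 0.25 + 1 = 1.25
E[A²] = Var(A) + E[A]² = 4 + 4 = 8
E[Z] = 1.25 + 8 = 9.25

9.25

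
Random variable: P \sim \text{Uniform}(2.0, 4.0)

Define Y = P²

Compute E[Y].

Using E[X²] = Var(X) + (E[X])²:
E[P] = 3
Var(P) = (4 - 2)^2/12 = 0.33333333
E[P²] = 0.33333333 + 3² = 0.33333333 + 9 = 9.3333333

9.3333333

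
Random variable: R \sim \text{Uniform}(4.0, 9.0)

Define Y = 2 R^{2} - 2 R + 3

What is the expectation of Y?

E[Y] = 2*E[R²] - 2*E[R] + 3
E[R] = 6.5
E[R²] = Var(R) + (E[R])² = 2.0833333 + 42.25 = 44.333333
E[Y] = 2*44.333333 - 2*6.5 + 3 = 78.666667

78.666667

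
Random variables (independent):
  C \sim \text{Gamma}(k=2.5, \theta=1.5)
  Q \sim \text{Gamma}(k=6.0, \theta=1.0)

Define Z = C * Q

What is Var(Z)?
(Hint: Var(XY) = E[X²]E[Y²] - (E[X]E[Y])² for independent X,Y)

Var(XY) = E[X²]E[Y²] - (E[X]E[Y])²
E[C] = 3.75, Var(C) = 5.625
E[Q] = 6, Var(Q) = 6
E[C²] = 5.625 + 3.75² = 19.6875
E[Q²] = 6 + 6² = 42
Var(Z) = 19.6875*42 - (3.75*6)²
= 826.875 - 506.25 = 320.625

320.625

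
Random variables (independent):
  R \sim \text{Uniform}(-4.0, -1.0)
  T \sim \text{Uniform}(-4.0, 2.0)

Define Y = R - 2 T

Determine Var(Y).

For independent RVs: Var(aX + bY) = a²Var(X) + b²Var(Y)
Var(R) = 0.75
Var(T) = 3
Var(Y) = 1²*0.75 + (-2)²*3
= 1*0.75 + 4*3 = 12.75

12.75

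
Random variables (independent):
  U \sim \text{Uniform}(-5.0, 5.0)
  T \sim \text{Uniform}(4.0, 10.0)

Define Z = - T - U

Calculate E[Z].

E[Z] = -1*E[U] - 1*E[T]
E[U] = 0
E[T] = 7
E[Z] = -1*0 - 1*7 = -7

-7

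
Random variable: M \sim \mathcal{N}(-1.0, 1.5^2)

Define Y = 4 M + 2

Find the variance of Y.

For Y = aM + b: Var(Y) = a² * Var(M)
Var(M) = 1.5^2 = 2.25
Var(Y) = 4² * 2.25 = 16 * 2.25 = 36

36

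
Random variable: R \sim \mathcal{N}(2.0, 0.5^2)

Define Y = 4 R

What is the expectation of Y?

For Y = 4R:
E[Y] = 4 * E[R]
E[R] = 2.0 = 2
E[Y] = 4 * 2 = 8

8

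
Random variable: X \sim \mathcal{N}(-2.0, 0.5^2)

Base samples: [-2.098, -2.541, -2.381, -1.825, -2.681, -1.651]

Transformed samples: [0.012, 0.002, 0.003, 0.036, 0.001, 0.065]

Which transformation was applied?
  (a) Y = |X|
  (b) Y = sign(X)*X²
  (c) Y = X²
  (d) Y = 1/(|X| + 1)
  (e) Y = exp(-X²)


Checking option (e) Y = exp(-X²):
  X = -2.098 -> Y = 0.012 ✓
  X = -2.541 -> Y = 0.002 ✓
  X = -2.381 -> Y = 0.003 ✓
All samples match this transformation.

(e) exp(-X²)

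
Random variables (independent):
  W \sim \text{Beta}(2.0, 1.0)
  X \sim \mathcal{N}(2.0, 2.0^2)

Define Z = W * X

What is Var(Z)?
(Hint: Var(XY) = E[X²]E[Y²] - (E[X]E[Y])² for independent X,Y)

Var(XY) = E[X²]E[Y²] - (E[X]E[Y])²
E[W] = 0.66666667, Var(W) = 0.055555556
E[X] = 2, Var(X) = 4
E[W²] = 0.055555556 + 0.66666667² = 0.5
E[X²] = 4 + 2² = 8
Var(Z) = 0.5*8 - (0.66666667*2)²
= 4 - 1.7777778 = 2.2222222

2.2222222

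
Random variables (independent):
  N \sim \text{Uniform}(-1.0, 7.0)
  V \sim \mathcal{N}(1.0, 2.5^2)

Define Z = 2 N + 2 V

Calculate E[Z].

E[Z] = 2*E[N] + 2*E[V]
E[N] = 3
E[V] = 1
E[Z] = 2*3 + 2*1 = 8

8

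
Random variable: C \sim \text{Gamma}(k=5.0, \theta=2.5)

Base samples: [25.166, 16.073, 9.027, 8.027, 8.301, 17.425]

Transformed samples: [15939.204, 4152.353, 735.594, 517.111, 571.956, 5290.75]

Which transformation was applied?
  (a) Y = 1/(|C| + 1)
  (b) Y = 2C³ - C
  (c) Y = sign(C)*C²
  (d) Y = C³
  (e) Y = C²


Checking option (d) Y = C³:
  C = 25.166 -> Y = 15939.204 ✓
  C = 16.073 -> Y = 4152.353 ✓
  C = 9.027 -> Y = 735.594 ✓
All samples match this transformation.

(d) C³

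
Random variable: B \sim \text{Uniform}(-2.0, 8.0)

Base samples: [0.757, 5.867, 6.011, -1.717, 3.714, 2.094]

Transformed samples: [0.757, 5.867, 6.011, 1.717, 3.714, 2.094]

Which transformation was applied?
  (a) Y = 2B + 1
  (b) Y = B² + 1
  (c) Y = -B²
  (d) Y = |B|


Checking option (d) Y = |B|:
  B = 0.757 -> Y = 0.757 ✓
  B = 5.867 -> Y = 5.867 ✓
  B = 6.011 -> Y = 6.011 ✓
All samples match this transformation.

(d) |B|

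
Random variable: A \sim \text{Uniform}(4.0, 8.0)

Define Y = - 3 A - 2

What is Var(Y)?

For Y = aA + b: Var(Y) = a² * Var(A)
Var(A) = (8 - 4)^2/12 = 1.3333333
Var(Y) = (-3)² * 1.3333333 = 9 * 1.3333333 = 12

12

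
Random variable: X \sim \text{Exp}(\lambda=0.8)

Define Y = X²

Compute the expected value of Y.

Using E[X²] = Var(X) + (E[X])²:
E[X] = 1.25
Var(X) = 1/0.8^2 = 1.5625
E[X²] = 1.5625 + 1.25² = 1.5625 + 1.5625 = 3.125

3.125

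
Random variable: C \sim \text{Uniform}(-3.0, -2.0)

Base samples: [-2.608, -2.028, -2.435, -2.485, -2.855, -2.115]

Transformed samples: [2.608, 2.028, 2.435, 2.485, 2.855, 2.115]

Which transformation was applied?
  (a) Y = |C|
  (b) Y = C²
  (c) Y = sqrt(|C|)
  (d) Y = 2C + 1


Checking option (a) Y = |C|:
  C = -2.608 -> Y = 2.608 ✓
  C = -2.028 -> Y = 2.028 ✓
  C = -2.435 -> Y = 2.435 ✓
All samples match this transformation.

(a) |C|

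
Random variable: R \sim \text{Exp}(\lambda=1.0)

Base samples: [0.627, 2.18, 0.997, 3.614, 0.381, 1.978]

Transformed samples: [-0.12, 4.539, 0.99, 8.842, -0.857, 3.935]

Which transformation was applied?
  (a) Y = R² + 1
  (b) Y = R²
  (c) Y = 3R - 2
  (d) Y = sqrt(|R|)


Checking option (c) Y = 3R - 2:
  R = 0.627 -> Y = -0.12 ✓
  R = 2.18 -> Y = 4.539 ✓
  R = 0.997 -> Y = 0.99 ✓
All samples match this transformation.

(c) 3R - 2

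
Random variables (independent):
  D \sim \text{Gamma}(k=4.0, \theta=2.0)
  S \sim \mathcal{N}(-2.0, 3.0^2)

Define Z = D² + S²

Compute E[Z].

E[Z] = E[D²] + E[S²]
E[D²] = Var(D) + E[D]² = 16 + 64 = 80
E[S²] = Var(S) + E[S]² = 9 + 4 = 13
E[Z] = 80 + 13 = 93

93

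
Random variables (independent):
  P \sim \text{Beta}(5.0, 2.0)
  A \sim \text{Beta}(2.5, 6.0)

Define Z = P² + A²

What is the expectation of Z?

E[Z] = E[P²] + E[A²]
E[P²] = Var(P) + E[P]² = 0.025510204 + 0.51020408 = 0.53571429
E[A²] = Var(A) + E[A]² = 0.021853943 + 0.08650519 = 0.10835913
E[Z] = 0.53571429 + 0.10835913 = 0.64407342

0.64407342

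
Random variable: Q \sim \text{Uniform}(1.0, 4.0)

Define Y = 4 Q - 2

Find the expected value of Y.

For Y = 4Q - 2:
E[Y] = 4 * E[Q] - 2
E[Q] = (1 + 4)/2 = 2.5
E[Y] = 4 * 2.5 - 2 = 8

8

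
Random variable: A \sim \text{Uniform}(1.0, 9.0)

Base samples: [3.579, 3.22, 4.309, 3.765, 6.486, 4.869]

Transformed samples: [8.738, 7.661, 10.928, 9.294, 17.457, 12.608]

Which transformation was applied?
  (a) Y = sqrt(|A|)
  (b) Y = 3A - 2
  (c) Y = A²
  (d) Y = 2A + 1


Checking option (b) Y = 3A - 2:
  A = 3.579 -> Y = 8.738 ✓
  A = 3.22 -> Y = 7.661 ✓
  A = 4.309 -> Y = 10.928 ✓
All samples match this transformation.

(b) 3A - 2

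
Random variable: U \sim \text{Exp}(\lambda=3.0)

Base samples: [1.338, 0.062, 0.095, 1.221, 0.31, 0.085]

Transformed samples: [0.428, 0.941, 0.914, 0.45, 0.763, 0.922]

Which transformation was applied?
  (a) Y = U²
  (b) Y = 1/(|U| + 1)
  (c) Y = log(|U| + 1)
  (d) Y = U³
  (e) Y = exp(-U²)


Checking option (b) Y = 1/(|U| + 1):
  U = 1.338 -> Y = 0.428 ✓
  U = 0.062 -> Y = 0.941 ✓
  U = 0.095 -> Y = 0.914 ✓
All samples match this transformation.

(b) 1/(|U| + 1)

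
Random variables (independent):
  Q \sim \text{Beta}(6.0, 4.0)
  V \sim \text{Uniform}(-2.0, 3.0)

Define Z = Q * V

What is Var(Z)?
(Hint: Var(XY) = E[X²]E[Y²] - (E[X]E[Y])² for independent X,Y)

Var(XY) = E[X²]E[Y²] - (E[X]E[Y])²
E[Q] = 0.6, Var(Q) = 0.021818182
E[V] = 0.5, Var(V) = 2.0833333
E[Q²] = 0.021818182 + 0.6² = 0.38181818
E[V²] = 2.0833333 + 0.5² = 2.3333333
Var(Z) = 0.38181818*2.3333333 - (0.6*0.5)²
= 0.89090909 - 0.09 = 0.80090909

0.80090909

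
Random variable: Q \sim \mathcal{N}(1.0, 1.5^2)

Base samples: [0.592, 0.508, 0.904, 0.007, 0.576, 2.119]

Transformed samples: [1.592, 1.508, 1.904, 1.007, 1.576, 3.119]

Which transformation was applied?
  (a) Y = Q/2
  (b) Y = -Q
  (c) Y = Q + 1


Checking option (c) Y = Q + 1:
  Q = 0.592 -> Y = 1.592 ✓
  Q = 0.508 -> Y = 1.508 ✓
  Q = 0.904 -> Y = 1.904 ✓
All samples match this transformation.

(c) Q + 1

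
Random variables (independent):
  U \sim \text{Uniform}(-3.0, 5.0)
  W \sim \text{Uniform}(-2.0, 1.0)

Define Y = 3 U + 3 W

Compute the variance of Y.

For independent RVs: Var(aX + bY) = a²Var(X) + b²Var(Y)
Var(U) = 5.3333333
Var(W) = 0.75
Var(Y) = 3²*5.3333333 + 3²*0.75
= 9*5.3333333 + 9*0.75 = 54.75

54.75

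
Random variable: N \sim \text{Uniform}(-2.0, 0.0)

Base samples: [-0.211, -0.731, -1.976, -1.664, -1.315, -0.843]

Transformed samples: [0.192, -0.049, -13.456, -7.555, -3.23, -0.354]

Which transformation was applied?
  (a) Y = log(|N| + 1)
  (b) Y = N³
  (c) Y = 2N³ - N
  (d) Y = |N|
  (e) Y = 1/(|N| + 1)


Checking option (c) Y = 2N³ - N:
  N = -0.211 -> Y = 0.192 ✓
  N = -0.731 -> Y = -0.049 ✓
  N = -1.976 -> Y = -13.456 ✓
All samples match this transformation.

(c) 2N³ - N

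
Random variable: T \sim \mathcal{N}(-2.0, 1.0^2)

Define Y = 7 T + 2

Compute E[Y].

For Y = 7T + 2:
E[Y] = 7 * E[T] + 2
E[T] = -2.0 = -2
E[Y] = 7 * (-2) + 2 = -12

-12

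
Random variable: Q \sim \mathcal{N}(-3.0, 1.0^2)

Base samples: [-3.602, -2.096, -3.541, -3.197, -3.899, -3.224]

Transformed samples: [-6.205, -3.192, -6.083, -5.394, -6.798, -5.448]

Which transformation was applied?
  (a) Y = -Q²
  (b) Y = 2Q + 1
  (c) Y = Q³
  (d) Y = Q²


Checking option (b) Y = 2Q + 1:
  Q = -3.602 -> Y = -6.205 ✓
  Q = -2.096 -> Y = -3.192 ✓
  Q = -3.541 -> Y = -6.083 ✓
All samples match this transformation.

(b) 2Q + 1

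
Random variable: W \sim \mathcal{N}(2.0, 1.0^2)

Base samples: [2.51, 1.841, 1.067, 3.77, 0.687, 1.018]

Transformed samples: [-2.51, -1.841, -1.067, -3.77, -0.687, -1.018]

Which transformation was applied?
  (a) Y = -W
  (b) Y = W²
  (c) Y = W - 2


Checking option (a) Y = -W:
  W = 2.51 -> Y = -2.51 ✓
  W = 1.841 -> Y = -1.841 ✓
  W = 1.067 -> Y = -1.067 ✓
All samples match this transformation.

(a) -W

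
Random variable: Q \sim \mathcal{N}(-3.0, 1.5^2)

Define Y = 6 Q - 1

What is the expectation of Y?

For Y = 6Q - 1:
E[Y] = 6 * E[Q] - 1
E[Q] = -3.0 = -3
E[Y] = 6 * (-3) - 1 = -19

-19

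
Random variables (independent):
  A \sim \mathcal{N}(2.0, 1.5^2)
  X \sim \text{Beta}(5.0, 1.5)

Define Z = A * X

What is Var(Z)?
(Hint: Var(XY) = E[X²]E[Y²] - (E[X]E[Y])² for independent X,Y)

Var(XY) = E[X²]E[Y²] - (E[X]E[Y])²
E[A] = 2, Var(A) = 2.25
E[X] = 0.76923077, Var(X) = 0.023668639
E[A²] = 2.25 + 2² = 6.25
E[X²] = 0.023668639 + 0.76923077² = 0.61538462
Var(Z) = 6.25*0.61538462 - (2*0.76923077)²
= 3.8461538 - 2.3668639 = 1.4792899

1.4792899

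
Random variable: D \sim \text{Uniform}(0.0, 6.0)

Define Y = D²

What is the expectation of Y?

Using E[X²] = Var(X) + (E[X])²:
E[D] = 3
Var(D) = (6 - 0)^2/12 = 3
E[D²] = 3 + 3² = 3 + 9 = 12

12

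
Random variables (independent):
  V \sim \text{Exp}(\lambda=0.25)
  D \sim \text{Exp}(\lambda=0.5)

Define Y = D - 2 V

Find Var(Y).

For independent RVs: Var(aX + bY) = a²Var(X) + b²Var(Y)
Var(V) = 16
Var(D) = 4
Var(Y) = (-2)²*16 + 1²*4
= 4*16 + 1*4 = 68

68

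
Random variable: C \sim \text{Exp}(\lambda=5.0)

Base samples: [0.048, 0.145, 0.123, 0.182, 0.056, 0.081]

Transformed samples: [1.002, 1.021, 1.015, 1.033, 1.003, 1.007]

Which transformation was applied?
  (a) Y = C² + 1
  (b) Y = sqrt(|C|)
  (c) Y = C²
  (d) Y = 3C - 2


Checking option (a) Y = C² + 1:
  C = 0.048 -> Y = 1.002 ✓
  C = 0.145 -> Y = 1.021 ✓
  C = 0.123 -> Y = 1.015 ✓
All samples match this transformation.

(a) C² + 1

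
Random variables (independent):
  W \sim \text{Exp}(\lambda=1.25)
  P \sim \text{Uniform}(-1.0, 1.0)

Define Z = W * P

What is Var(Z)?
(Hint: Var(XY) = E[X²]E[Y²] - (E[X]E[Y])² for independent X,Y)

Var(XY) = E[X²]E[Y²] - (E[X]E[Y])²
E[W] = 0.8, Var(W) = 0.64
E[P] = 0, Var(P) = 0.33333333
E[W²] = 0.64 + 0.8² = 1.28
E[P²] = 0.33333333 + 0² = 0.33333333
Var(Z) = 1.28*0.33333333 - (0.8*0)²
= 0.42666667 - 0 = 0.42666667

0.42666667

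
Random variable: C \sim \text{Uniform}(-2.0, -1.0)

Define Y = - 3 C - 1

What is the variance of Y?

For Y = aC + b: Var(Y) = a² * Var(C)
Var(C) = (-1 + 2)^2/12 = 0.083333333
Var(Y) = (-3)² * 0.083333333 = 9 * 0.083333333 = 0.75

0.75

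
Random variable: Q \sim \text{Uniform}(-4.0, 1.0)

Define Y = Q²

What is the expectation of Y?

Using E[X²] = Var(X) + (E[X])²:
E[Q] = -1.5
Var(Q) = (1 + 4)^2/12 = 2.0833333
E[Q²] = 2.0833333 + (-1.5)² = 2.0833333 + 2.25 = 4.3333333

4.3333333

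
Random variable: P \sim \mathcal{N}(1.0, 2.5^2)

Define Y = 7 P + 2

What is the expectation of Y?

For Y = 7P + 2:
E[Y] = 7 * E[P] + 2
E[P] = 1.0 = 1
E[Y] = 7 * 1 + 2 = 9

9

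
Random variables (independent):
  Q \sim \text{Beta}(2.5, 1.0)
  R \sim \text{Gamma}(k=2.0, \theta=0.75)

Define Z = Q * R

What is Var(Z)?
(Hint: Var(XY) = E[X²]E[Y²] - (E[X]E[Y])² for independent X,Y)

Var(XY) = E[X²]E[Y²] - (E[X]E[Y])²
E[Q] = 0.71428571, Var(Q) = 0.045351474
E[R] = 1.5, Var(R) = 1.125
E[Q²] = 0.045351474 + 0.71428571² = 0.55555556
E[R²] = 1.125 + 1.5² = 3.375
Var(Z) = 0.55555556*3.375 - (0.71428571*1.5)²
= 1.875 - 1.1479592 = 0.72704082

0.72704082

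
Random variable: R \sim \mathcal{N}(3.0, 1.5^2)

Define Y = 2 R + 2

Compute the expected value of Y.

For Y = 2R + 2:
E[Y] = 2 * E[R] + 2
E[R] = 3.0 = 3
E[Y] = 2 * 3 + 2 = 8

8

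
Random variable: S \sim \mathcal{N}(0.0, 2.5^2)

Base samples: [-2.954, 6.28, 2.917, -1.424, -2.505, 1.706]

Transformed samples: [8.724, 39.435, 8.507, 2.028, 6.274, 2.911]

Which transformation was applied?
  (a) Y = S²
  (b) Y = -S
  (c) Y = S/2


Checking option (a) Y = S²:
  S = -2.954 -> Y = 8.724 ✓
  S = 6.28 -> Y = 39.435 ✓
  S = 2.917 -> Y = 8.507 ✓
All samples match this transformation.

(a) S²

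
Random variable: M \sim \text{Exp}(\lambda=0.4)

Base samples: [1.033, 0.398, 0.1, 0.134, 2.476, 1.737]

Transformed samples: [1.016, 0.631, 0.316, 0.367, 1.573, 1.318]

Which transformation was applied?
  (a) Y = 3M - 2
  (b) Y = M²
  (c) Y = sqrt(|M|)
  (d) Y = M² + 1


Checking option (c) Y = sqrt(|M|):
  M = 1.033 -> Y = 1.016 ✓
  M = 0.398 -> Y = 0.631 ✓
  M = 0.1 -> Y = 0.316 ✓
All samples match this transformation.

(c) sqrt(|M|)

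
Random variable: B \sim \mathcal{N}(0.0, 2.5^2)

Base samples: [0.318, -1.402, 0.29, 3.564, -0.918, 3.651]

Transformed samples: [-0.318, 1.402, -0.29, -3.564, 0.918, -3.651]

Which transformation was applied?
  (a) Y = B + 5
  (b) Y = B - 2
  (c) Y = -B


Checking option (c) Y = -B:
  B = 0.318 -> Y = -0.318 ✓
  B = -1.402 -> Y = 1.402 ✓
  B = 0.29 -> Y = -0.29 ✓
All samples match this transformation.

(c) -B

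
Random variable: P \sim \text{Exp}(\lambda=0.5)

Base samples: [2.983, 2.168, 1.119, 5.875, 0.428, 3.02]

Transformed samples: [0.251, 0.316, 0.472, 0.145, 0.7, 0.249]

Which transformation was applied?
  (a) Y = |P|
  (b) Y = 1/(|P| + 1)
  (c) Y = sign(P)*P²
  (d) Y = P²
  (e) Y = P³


Checking option (b) Y = 1/(|P| + 1):
  P = 2.983 -> Y = 0.251 ✓
  P = 2.168 -> Y = 0.316 ✓
  P = 1.119 -> Y = 0.472 ✓
All samples match this transformation.

(b) 1/(|P| + 1)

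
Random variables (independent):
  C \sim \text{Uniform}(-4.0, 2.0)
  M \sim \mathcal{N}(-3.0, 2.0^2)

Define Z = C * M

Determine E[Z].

For independent RVs: E[XY] = E[X]*E[Y]
E[C] = -1
E[M] = -3
E[Z] = -1 * (-3) = 3

3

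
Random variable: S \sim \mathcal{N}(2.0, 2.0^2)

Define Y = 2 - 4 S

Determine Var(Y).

For Y = aS + b: Var(Y) = a² * Var(S)
Var(S) = 2.0^2 = 4
Var(Y) = (-4)² * 4 = 16 * 4 = 64

64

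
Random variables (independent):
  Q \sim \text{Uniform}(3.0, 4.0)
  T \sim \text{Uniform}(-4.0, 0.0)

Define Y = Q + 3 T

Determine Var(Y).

For independent RVs: Var(aX + bY) = a²Var(X) + b²Var(Y)
Var(Q) = 0.083333333
Var(T) = 1.3333333
Var(Y) = 1²*0.083333333 + 3²*1.3333333
= 1*0.083333333 + 9*1.3333333 = 12.083333

12.083333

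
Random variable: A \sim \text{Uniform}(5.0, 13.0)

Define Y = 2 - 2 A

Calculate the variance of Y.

For Y = aA + b: Var(Y) = a² * Var(A)
Var(A) = (13 - 5)^2/12 = 5.3333333
Var(Y) = (-2)² * 5.3333333 = 4 * 5.3333333 = 21.333333

21.333333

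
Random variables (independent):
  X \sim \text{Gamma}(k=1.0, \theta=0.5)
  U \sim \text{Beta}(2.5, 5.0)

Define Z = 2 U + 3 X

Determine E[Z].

E[Z] = 3*E[X] + 2*E[U]
E[X] = 0.5
E[U] = 0.33333333
E[Z] = 3*0.5 + 2*0.33333333 = 2.1666667

2.1666667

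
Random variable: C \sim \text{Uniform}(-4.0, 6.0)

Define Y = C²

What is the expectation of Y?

Using E[X²] = Var(X) + (E[X])²:
E[C] = 1
Var(C) = (6 + 4)^2/12 = 8.3333333
E[C²] = 8.3333333 + 1² = 8.3333333 + 1 = 9.3333333

9.3333333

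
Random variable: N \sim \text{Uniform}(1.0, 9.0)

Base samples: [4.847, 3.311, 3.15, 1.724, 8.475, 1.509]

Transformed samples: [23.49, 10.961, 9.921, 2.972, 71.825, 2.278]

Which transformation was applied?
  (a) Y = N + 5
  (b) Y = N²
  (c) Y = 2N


Checking option (b) Y = N²:
  N = 4.847 -> Y = 23.49 ✓
  N = 3.311 -> Y = 10.961 ✓
  N = 3.15 -> Y = 9.921 ✓
All samples match this transformation.

(b) N²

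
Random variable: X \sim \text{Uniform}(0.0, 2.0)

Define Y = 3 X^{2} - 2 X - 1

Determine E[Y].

E[Y] = 3*E[X²] - 2*E[X] - 1
E[X] = 1
E[X²] = Var(X) + (E[X])² = 0.33333333 + 1 = 1.3333333
E[Y] = 3*1.3333333 - 2*1 - 1 = 1

1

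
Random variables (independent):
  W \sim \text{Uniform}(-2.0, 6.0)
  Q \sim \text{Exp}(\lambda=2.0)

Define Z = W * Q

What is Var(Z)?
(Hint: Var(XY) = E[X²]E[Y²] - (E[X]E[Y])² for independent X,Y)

Var(XY) = E[X²]E[Y²] - (E[X]E[Y])²
E[W] = 2, Var(W) = 5.3333333
E[Q] = 0.5, Var(Q) = 0.25
E[W²] = 5.3333333 + 2² = 9.3333333
E[Q²] = 0.25 + 0.5² = 0.5
Var(Z) = 9.3333333*0.5 - (2*0.5)²
= 4.6666667 - 1 = 3.6666667

3.6666667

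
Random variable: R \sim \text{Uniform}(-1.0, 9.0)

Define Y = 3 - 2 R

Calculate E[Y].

For Y = -2R + 3:
E[Y] = -2 * E[R] + 3
E[R] = (-1 + 9)/2 = 4
E[Y] = -2 * 4 + 3 = -5

-5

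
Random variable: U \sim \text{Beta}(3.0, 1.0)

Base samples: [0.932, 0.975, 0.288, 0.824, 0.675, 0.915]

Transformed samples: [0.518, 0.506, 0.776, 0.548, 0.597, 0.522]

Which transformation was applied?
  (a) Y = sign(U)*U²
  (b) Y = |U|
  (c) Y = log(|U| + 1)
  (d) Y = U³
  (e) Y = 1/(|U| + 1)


Checking option (e) Y = 1/(|U| + 1):
  U = 0.932 -> Y = 0.518 ✓
  U = 0.975 -> Y = 0.506 ✓
  U = 0.288 -> Y = 0.776 ✓
All samples match this transformation.

(e) 1/(|U| + 1)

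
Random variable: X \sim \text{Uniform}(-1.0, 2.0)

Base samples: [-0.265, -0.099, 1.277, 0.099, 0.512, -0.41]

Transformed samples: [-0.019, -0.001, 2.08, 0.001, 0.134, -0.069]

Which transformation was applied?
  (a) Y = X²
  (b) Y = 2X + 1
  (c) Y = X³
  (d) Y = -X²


Checking option (c) Y = X³:
  X = -0.265 -> Y = -0.019 ✓
  X = -0.099 -> Y = -0.001 ✓
  X = 1.277 -> Y = 2.08 ✓
All samples match this transformation.

(c) X³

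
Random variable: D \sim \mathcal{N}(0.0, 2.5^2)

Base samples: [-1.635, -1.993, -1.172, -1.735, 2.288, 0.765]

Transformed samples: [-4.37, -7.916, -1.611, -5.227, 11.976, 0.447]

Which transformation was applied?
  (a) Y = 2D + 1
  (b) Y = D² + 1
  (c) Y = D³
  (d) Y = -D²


Checking option (c) Y = D³:
  D = -1.635 -> Y = -4.37 ✓
  D = -1.993 -> Y = -7.916 ✓
  D = -1.172 -> Y = -1.611 ✓
All samples match this transformation.

(c) D³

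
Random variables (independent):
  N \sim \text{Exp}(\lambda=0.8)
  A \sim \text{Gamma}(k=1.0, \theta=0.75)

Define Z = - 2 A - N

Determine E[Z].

E[Z] = -1*E[N] - 2*E[A]
E[N] = 1.25
E[A] = 0.75
E[Z] = -1*1.25 - 2*0.75 = -2.75

-2.75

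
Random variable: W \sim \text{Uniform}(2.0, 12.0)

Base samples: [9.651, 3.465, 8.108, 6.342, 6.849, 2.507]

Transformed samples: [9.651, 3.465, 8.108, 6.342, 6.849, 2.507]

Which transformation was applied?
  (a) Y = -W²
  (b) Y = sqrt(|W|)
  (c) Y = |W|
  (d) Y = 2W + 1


Checking option (c) Y = |W|:
  W = 9.651 -> Y = 9.651 ✓
  W = 3.465 -> Y = 3.465 ✓
  W = 8.108 -> Y = 8.108 ✓
All samples match this transformation.

(c) |W|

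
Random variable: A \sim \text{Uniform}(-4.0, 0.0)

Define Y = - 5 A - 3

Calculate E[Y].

For Y = -5A - 3:
E[Y] = -5 * E[A] - 3
E[A] = (-4 + 0)/2 = -2
E[Y] = -5 * (-2) - 3 = 7

7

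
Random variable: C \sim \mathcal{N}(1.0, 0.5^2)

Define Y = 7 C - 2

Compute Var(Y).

For Y = aC + b: Var(Y) = a² * Var(C)
Var(C) = 0.5^2 = 0.25
Var(Y) = 7² * 0.25 = 49 * 0.25 = 12.25

12.25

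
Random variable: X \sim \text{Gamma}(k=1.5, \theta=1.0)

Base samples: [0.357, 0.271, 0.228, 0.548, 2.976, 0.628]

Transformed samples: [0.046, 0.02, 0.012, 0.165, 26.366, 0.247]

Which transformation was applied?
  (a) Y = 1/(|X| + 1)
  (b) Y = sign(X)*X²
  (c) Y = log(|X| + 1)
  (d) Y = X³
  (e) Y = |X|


Checking option (d) Y = X³:
  X = 0.357 -> Y = 0.046 ✓
  X = 0.271 -> Y = 0.02 ✓
  X = 0.228 -> Y = 0.012 ✓
All samples match this transformation.

(d) X³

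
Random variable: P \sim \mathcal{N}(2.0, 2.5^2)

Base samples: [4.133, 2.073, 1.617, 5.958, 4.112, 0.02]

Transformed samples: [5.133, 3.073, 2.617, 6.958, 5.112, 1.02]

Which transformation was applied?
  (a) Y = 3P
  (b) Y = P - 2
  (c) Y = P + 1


Checking option (c) Y = P + 1:
  P = 4.133 -> Y = 5.133 ✓
  P = 2.073 -> Y = 3.073 ✓
  P = 1.617 -> Y = 2.617 ✓
All samples match this transformation.

(c) P + 1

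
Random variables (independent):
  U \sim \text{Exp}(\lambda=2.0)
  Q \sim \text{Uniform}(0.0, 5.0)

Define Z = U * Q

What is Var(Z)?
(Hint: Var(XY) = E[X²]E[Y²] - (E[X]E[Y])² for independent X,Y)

Var(XY) = E[X²]E[Y²] - (E[X]E[Y])²
E[U] = 0.5, Var(U) = 0.25
E[Q] = 2.5, Var(Q) = 2.0833333
E[U²] = 0.25 + 0.5² = 0.5
E[Q²] = 2.0833333 + 2.5² = 8.3333333
Var(Z) = 0.5*8.3333333 - (0.5*2.5)²
= 4.1666667 - 1.5625 = 2.6041667

2.6041667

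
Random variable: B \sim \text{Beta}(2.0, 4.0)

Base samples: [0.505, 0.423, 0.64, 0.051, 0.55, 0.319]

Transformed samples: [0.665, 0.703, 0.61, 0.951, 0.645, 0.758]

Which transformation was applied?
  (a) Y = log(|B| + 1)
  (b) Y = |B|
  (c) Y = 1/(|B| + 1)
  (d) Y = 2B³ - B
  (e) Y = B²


Checking option (c) Y = 1/(|B| + 1):
  B = 0.505 -> Y = 0.665 ✓
  B = 0.423 -> Y = 0.703 ✓
  B = 0.64 -> Y = 0.61 ✓
All samples match this transformation.

(c) 1/(|B| + 1)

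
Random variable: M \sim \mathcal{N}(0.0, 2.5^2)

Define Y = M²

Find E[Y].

Using E[X²] = Var(X) + (E[X])²:
E[M] = 0
Var(M) = 2.5^2 = 6.25
E[M²] = 6.25 + 0² = 6.25 + 0 = 6.25

6.25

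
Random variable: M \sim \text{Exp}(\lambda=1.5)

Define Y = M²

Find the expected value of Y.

Using E[X²] = Var(X) + (E[X])²:
E[M] = 0.66666667
Var(M) = 1/1.5^2 = 0.44444444
E[M²] = 0.44444444 + 0.66666667² = 0.44444444 + 0.44444444 = 0.88888889

0.88888889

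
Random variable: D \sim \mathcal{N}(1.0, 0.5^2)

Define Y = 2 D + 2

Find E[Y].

For Y = 2D + 2:
E[Y] = 2 * E[D] + 2
E[D] = 1.0 = 1
E[Y] = 2 * 1 + 2 = 4

4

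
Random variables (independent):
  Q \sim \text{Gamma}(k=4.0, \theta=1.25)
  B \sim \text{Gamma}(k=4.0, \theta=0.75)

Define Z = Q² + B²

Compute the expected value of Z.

E[Z] = E[Q²] + E[B²]
E[Q²] = Var(Q) + E[Q]² = 6.25 + 25 = 31.25
E[B²] = Var(B) + E[B]² = 2.25 + 9 = 11.25
E[Z] = 31.25 + 11.25 = 42.5

42.5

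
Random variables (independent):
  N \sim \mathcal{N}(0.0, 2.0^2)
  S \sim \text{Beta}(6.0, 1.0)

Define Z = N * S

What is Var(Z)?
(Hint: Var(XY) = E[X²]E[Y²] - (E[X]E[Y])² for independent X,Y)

Var(XY) = E[X²]E[Y²] - (E[X]E[Y])²
E[N] = 0, Var(N) = 4
E[S] = 0.85714286, Var(S) = 0.015306122
E[N²] = 4 + 0² = 4
E[S²] = 0.015306122 + 0.85714286² = 0.75
Var(Z) = 4*0.75 - (0*0.85714286)²
= 3 - 0 = 3

3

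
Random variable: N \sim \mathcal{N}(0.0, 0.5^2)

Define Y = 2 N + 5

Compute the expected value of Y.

For Y = 2N + 5:
E[Y] = 2 * E[N] + 5
E[N] = 0.0 = 0
E[Y] = 2 * 0 + 5 = 5

5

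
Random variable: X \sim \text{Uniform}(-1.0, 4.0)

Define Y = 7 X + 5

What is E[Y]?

For Y = 7X + 5:
E[Y] = 7 * E[X] + 5
E[X] = (-1 + 4)/2 = 1.5
E[Y] = 7 * 1.5 + 5 = 15.5

15.5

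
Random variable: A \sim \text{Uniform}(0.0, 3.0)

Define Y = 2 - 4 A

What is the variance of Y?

For Y = aA + b: Var(Y) = a² * Var(A)
Var(A) = (3 - 0)^2/12 = 0.75
Var(Y) = (-4)² * 0.75 = 16 * 0.75 = 12

12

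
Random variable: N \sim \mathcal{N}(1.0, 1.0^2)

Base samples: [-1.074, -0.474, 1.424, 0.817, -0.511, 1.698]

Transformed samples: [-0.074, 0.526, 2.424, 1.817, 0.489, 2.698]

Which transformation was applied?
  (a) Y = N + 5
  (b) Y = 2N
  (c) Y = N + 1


Checking option (c) Y = N + 1:
  N = -1.074 -> Y = -0.074 ✓
  N = -0.474 -> Y = 0.526 ✓
  N = 1.424 -> Y = 2.424 ✓
All samples match this transformation.

(c) N + 1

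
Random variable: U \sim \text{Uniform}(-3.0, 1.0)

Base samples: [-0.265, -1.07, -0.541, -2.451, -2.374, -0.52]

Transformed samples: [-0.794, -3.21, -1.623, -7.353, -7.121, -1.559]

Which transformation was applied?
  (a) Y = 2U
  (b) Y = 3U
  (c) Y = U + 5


Checking option (b) Y = 3U:
  U = -0.265 -> Y = -0.794 ✓
  U = -1.07 -> Y = -3.21 ✓
  U = -0.541 -> Y = -1.623 ✓
All samples match this transformation.

(b) 3U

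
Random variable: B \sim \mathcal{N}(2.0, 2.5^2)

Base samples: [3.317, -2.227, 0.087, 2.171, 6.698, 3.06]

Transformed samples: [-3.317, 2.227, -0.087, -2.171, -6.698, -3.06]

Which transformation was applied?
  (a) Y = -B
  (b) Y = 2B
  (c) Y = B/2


Checking option (a) Y = -B:
  B = 3.317 -> Y = -3.317 ✓
  B = -2.227 -> Y = 2.227 ✓
  B = 0.087 -> Y = -0.087 ✓
All samples match this transformation.

(a) -B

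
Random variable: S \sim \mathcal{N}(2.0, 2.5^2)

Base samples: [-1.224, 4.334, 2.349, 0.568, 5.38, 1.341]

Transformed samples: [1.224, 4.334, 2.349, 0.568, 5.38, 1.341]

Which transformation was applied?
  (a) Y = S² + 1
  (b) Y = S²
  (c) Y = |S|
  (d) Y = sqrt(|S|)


Checking option (c) Y = |S|:
  S = -1.224 -> Y = 1.224 ✓
  S = 4.334 -> Y = 4.334 ✓
  S = 2.349 -> Y = 2.349 ✓
All samples match this transformation.

(c) |S|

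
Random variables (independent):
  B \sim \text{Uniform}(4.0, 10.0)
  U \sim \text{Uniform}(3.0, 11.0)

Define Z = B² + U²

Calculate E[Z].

E[Z] = E[B²] + E[U²]
E[B²] = Var(B) + E[B]² = 3 + 49 = 52
E[U²] = Var(U) + E[U]² = 5.3333333 + 49 = 54.333333
E[Z] = 52 + 54.333333 = 106.33333

106.33333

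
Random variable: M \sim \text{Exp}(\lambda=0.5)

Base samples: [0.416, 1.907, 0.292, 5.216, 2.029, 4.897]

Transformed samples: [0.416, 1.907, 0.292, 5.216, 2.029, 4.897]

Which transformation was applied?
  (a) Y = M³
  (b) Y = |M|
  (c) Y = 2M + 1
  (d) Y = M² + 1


Checking option (b) Y = |M|:
  M = 0.416 -> Y = 0.416 ✓
  M = 1.907 -> Y = 1.907 ✓
  M = 0.292 -> Y = 0.292 ✓
All samples match this transformation.

(b) |M|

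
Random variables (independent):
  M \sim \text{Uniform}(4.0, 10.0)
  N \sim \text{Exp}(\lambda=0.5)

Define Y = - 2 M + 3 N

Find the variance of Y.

For independent RVs: Var(aX + bY) = a²Var(X) + b²Var(Y)
Var(M) = 3
Var(N) = 4
Var(Y) = (-2)²*3 + 3²*4
= 4*3 + 9*4 = 48

48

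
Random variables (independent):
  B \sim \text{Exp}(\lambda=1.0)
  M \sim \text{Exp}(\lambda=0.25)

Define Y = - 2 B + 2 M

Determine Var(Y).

For independent RVs: Var(aX + bY) = a²Var(X) + b²Var(Y)
Var(B) = 1
Var(M) = 16
Var(Y) = (-2)²*1 + 2²*16
= 4*1 + 4*16 = 68

68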